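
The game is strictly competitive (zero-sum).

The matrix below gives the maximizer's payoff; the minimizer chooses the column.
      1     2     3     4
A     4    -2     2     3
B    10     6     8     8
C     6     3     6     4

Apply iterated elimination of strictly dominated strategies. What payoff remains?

6

Row A is strictly dominated by row B (10>4, 6>-2, 8>2, 8>3); eliminate A.
Column 4 is strictly dominated by 2 for the minimizer (6<8, 3<4); eliminate 4.
Column 1 is strictly dominated by 2 for the minimizer (6<10, 3<6); eliminate 1.
Row C is strictly dominated by row B (6>3, 8>6); eliminate C.
Column 3 is strictly dominated by 2 for the minimizer (6<8); eliminate 3.
Only (B, 2) remains, with payoff 6.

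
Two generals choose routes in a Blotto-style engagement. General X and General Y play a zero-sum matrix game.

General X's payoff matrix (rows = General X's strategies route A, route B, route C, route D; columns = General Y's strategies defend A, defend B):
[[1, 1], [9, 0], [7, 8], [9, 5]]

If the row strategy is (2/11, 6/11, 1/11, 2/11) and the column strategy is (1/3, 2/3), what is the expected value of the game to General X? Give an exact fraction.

11/3

Against (1/3, 2/3), each row's expected payoff is route A: 1; route B: 3; route C: 23/3; route D: 19/3.
Taking the (2/11, 6/11, 1/11, 2/11)-weighted average: (2/11)·(1) + (6/11)·(3) + (1/11)·(23/3) + (2/11)·(19/3) = 11/3.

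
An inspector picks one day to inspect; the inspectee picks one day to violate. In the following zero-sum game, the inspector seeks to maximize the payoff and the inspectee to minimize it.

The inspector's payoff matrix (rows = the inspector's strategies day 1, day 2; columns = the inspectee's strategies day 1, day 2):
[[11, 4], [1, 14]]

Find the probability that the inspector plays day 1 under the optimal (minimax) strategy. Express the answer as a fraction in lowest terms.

Row minima are 4 and 1, so the inspector's maximin is 4; column maxima are 11 and 14, so the inspectee's minimax is 11. These differ, so the equilibrium is in mixed strategies.
Let the inspector play day 1 with probability p. The inspectee is indifferent when 11p + (1−p) = 4p + 14(1−p), giving p = 13/20.

13/20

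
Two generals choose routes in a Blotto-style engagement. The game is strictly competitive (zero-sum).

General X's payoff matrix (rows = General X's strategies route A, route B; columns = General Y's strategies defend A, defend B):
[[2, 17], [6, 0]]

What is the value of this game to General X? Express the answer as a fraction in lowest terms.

Row minima are 2 and 0, so General X's maximin is 2; column maxima are 6 and 17, so General Y's minimax is 6. These differ, so the equilibrium is in mixed strategies.
Let General X play route A with probability p. General Y is indifferent when 2p + 6(1−p) = 17p, giving p = 2/7.
Let General Y play defend A with probability q. General X is indifferent when 2q + 17(1−q) = 6q, giving q = 17/21.
The value is 2·(17/21) + (17)·(4/21) = 34/7.

34/7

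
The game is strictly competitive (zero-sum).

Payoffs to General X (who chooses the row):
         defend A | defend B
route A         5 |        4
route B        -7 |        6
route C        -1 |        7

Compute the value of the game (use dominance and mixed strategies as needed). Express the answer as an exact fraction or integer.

13/3

Row route B is strictly dominated by row route C, so General X never plays it.
The remaining 2×2 game on (route A, route C) × (defend A, defend B) has no saddle point. Let General X play route A with probability p; indifference gives 5p − (1−p) = 4p + 7(1−p), so p = 8/9.
Similarly General Y's optimal q on defend A is 1/3, and the value is 5·(1/3) + (4)·(2/3) = 13/3.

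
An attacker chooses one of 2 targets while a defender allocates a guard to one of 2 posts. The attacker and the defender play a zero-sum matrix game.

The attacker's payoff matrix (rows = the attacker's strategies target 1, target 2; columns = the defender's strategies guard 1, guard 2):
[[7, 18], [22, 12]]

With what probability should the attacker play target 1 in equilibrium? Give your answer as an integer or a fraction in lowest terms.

Row minima are 7 and 12, so the attacker's maximin is 12; column maxima are 22 and 18, so the defender's minimax is 18. These differ, so the equilibrium is in mixed strategies.
Let the attacker play target 1 with probability p. The defender is indifferent when 7p + 22(1−p) = 18p + 12(1−p), giving p = 10/21.

10/21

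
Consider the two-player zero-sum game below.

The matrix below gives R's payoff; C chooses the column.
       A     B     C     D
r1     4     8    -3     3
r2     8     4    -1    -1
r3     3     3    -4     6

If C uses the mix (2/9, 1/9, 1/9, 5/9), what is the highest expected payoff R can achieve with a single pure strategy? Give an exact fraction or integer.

35/9

r1: (4)·(2/9) + (8)·(1/9) + (-3)·(1/9) + (3)·(5/9) = 28/9.
r2: (8)·(2/9) + (4)·(1/9) + (-1)·(1/9) + (-1)·(5/9) = 14/9.
r3: (3)·(2/9) + (3)·(1/9) + (-4)·(1/9) + (6)·(5/9) = 35/9.
The best pure response is r3 with expected payoff 35/9.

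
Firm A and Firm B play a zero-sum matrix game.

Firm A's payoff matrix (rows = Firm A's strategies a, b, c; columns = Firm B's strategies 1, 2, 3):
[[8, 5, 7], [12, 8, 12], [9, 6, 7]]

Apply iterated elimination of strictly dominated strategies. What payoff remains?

8

Row c is strictly dominated by row b (12>9, 8>6, 12>7); eliminate c.
Row a is strictly dominated by row b (12>8, 8>5, 12>7); eliminate a.
Column 3 is strictly dominated by 2 for Firm B (8<12); eliminate 3.
Column 1 is strictly dominated by 2 for Firm B (8<12); eliminate 1.
Only (b, 2) remains, with payoff 8.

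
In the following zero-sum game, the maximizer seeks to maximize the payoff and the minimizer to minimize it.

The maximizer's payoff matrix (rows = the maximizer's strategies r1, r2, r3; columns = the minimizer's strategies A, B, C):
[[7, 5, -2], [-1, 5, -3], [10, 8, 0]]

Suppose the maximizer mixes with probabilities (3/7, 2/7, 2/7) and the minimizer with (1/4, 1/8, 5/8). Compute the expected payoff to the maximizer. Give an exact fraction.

Against (1/4, 1/8, 5/8), each row's expected payoff is r1: 9/8; r2: -3/2; r3: 7/2.
Taking the (3/7, 2/7, 2/7)-weighted average: (3/7)·(9/8) + (2/7)·(-3/2) + (2/7)·(7/2) = 59/56.

59/56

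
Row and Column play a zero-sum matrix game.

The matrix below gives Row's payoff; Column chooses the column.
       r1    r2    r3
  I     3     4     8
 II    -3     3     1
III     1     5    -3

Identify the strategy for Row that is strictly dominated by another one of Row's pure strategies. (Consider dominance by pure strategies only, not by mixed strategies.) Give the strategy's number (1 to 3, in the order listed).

2

Compare II with I: 3 > -3, 4 > 3, 8 > 1.
So I strictly dominates II for Row; II is strictly dominated.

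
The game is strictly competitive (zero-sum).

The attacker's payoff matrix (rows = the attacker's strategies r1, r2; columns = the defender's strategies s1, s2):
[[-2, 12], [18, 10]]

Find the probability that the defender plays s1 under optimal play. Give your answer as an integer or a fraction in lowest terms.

1/11

Row minima are -2 and 10, so the attacker's maximin is 10; column maxima are 18 and 12, so the defender's minimax is 12. These differ, so the equilibrium is in mixed strategies.
Let the defender play s1 with probability q. The attacker is indifferent when −2q + 12(1−q) = 18q + 10(1−q), giving q = 1/11.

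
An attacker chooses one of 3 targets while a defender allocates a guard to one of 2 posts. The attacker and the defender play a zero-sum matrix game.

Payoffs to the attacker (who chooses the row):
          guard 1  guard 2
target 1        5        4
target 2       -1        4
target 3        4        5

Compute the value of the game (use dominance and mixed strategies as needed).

Row target 2 is strictly dominated by row target 3, so the attacker never plays it.
The remaining 2×2 game on (target 1, target 3) × (guard 1, guard 2) has no saddle point. Let the attacker play target 1 with probability p; indifference gives 5p + 4(1−p) = 4p + 5(1−p), so p = 1/2.
Similarly the defender's optimal q on guard 1 is 1/2, and the value is 5·(1/2) + (4)·(1/2) = 9/2.

9/2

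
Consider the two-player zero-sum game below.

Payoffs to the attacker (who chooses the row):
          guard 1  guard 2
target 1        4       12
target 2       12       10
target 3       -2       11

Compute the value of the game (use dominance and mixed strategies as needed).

Row target 3 is strictly dominated by row target 1, so the attacker never plays it.
The remaining 2×2 game on (target 1, target 2) × (guard 1, guard 2) has no saddle point. Let the attacker play target 1 with probability p; indifference gives 4p + 12(1−p) = 12p + 10(1−p), so p = 1/5.
Similarly the defender's optimal q on guard 1 is 1/5, and the value is 4·(1/5) + (12)·(4/5) = 52/5.

52/5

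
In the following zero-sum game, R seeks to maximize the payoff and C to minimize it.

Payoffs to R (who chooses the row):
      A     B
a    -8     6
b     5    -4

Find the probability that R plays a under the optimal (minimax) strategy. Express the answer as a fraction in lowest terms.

Row minima are -8 and -4, so R's maximin is -4; column maxima are 5 and 6, so C's minimax is 5. These differ, so the equilibrium is in mixed strategies.
Let R play a with probability p. C is indifferent when −8p + 5(1−p) = 6p − 4(1−p), giving p = 9/23.

9/23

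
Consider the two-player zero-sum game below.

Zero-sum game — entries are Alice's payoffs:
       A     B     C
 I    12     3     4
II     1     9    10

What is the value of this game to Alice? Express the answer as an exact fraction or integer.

105/17

Column C is strictly dominated by B for Bob (it gives Alice more in every row).
The remaining 2×2 game on (I, II) × (A, B) has no saddle point. Let Alice play I with probability p; indifference gives 12p + (1−p) = 3p + 9(1−p), so p = 8/17.
Similarly Bob's optimal q on A is 6/17, and the value is 12·(6/17) + (3)·(11/17) = 105/17.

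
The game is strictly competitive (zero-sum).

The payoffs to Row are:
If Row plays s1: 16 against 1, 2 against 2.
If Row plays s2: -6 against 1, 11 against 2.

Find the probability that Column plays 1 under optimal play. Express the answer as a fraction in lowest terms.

9/31

Row minima are 2 and -6, so Row's maximin is 2; column maxima are 16 and 11, so Column's minimax is 11. These differ, so the equilibrium is in mixed strategies.
Let Column play 1 with probability q. Row is indifferent when 16q + 2(1−q) = −6q + 11(1−q), giving q = 9/31.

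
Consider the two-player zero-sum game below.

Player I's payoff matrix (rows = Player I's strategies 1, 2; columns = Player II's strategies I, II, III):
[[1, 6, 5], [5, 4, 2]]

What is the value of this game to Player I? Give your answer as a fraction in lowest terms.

Column II is strictly dominated by III for Player II (it gives Player I more in every row).
The remaining 2×2 game on (1, 2) × (I, III) has no saddle point. Let Player I play 1 with probability p; indifference gives p + 5(1−p) = 5p + 2(1−p), so p = 3/7.
Similarly Player II's optimal q on I is 3/7, and the value is 1·(3/7) + (5)·(4/7) = 23/7.

23/7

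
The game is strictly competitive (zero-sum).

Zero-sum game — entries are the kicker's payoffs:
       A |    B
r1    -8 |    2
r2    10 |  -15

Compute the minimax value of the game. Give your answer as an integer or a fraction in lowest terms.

-20/7

Row minima are -8 and -15, so the kicker's maximin is -8; column maxima are 10 and 2, so the goalkeeper's minimax is 2. These differ, so the equilibrium is in mixed strategies.
Let the kicker play r1 with probability p. The goalkeeper is indifferent when −8p + 10(1−p) = 2p − 15(1−p), giving p = 5/7.
Let the goalkeeper play A with probability q. The kicker is indifferent when −8q + 2(1−q) = 10q − 15(1−q), giving q = 17/35.
The value is -8·(17/35) + (2)·(18/35) = -20/7.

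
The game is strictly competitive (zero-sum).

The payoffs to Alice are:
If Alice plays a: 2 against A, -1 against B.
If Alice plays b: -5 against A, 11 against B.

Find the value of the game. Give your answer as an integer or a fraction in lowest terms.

17/19

Row minima are -1 and -5, so Alice's maximin is -1; column maxima are 2 and 11, so Bob's minimax is 2. These differ, so the equilibrium is in mixed strategies.
Let Alice play a with probability p. Bob is indifferent when 2p − 5(1−p) = −p + 11(1−p), giving p = 16/19.
Let Bob play A with probability q. Alice is indifferent when 2q − (1−q) = −5q + 11(1−q), giving q = 12/19.
The value is 2·(12/19) + (-1)·(7/19) = 17/19.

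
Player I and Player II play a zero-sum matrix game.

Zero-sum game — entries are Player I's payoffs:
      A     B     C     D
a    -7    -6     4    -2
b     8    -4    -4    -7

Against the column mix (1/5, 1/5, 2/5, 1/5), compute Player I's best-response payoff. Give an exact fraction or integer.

a: (-7)·(1/5) + (-6)·(1/5) + (4)·(2/5) + (-2)·(1/5) = -7/5.
b: (8)·(1/5) + (-4)·(1/5) + (-4)·(2/5) + (-7)·(1/5) = -11/5.
The best pure response is a with expected payoff -7/5.

-7/5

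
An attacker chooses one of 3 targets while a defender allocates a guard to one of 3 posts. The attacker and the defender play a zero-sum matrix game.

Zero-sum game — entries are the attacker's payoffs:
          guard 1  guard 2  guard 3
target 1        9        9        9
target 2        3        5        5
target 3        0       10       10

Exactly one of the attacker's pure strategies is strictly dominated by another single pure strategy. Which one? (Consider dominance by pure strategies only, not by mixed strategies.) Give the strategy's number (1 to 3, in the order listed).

2

Compare target 2 with target 1: 9 > 3, 9 > 5, 9 > 5.
So target 1 strictly dominates target 2 for the attacker; target 2 is strictly dominated.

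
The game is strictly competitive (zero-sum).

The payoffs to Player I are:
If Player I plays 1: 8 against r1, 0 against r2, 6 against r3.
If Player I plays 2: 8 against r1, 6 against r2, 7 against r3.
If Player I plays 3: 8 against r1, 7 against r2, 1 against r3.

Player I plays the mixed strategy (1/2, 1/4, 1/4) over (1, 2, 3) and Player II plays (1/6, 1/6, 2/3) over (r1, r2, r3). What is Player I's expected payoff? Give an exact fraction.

Against (1/6, 1/6, 2/3), each row's expected payoff is 1: 16/3; 2: 7; 3: 19/6.
Taking the (1/2, 1/4, 1/4)-weighted average: (1/2)·(16/3) + (1/4)·(7) + (1/4)·(19/6) = 125/24.

125/24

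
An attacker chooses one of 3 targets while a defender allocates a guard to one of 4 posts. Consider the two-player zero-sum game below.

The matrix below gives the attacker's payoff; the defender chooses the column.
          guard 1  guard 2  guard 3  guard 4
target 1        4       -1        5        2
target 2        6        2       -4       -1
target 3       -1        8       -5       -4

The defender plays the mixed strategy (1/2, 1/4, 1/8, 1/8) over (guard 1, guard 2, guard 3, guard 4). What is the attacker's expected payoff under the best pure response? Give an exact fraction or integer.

target 1: (4)·(1/2) + (-1)·(1/4) + (5)·(1/8) + (2)·(1/8) = 21/8.
target 2: (6)·(1/2) + (2)·(1/4) + (-4)·(1/8) + (-1)·(1/8) = 23/8.
target 3: (-1)·(1/2) + (8)·(1/4) + (-5)·(1/8) + (-4)·(1/8) = 3/8.
The best pure response is target 2 with expected payoff 23/8.

23/8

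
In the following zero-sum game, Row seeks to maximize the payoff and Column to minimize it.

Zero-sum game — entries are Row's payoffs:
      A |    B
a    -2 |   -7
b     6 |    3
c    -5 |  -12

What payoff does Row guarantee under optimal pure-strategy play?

3

Row minima: -7, 3, -12 → Row's maximin is 3.
Column maxima: 6, 3 → Column's minimax is 3.
They coincide at (b, B), so the value is 3.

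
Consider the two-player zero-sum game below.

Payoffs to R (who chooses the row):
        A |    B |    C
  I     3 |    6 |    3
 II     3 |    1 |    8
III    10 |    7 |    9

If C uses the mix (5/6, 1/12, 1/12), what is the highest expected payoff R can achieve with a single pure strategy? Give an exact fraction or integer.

I: (3)·(5/6) + (6)·(1/12) + (3)·(1/12) = 13/4.
II: (3)·(5/6) + (1)·(1/12) + (8)·(1/12) = 13/4.
III: (10)·(5/6) + (7)·(1/12) + (9)·(1/12) = 29/3.
The best pure response is III with expected payoff 29/3.

29/3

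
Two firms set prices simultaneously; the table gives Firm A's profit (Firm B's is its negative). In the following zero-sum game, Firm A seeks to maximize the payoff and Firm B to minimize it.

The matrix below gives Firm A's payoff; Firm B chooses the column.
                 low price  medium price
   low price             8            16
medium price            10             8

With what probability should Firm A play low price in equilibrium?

1/5

Row minima are 8 and 8, so Firm A's maximin is 8; column maxima are 10 and 16, so Firm B's minimax is 10. These differ, so the equilibrium is in mixed strategies.
Let Firm A play low price with probability p. Firm B is indifferent when 8p + 10(1−p) = 16p + 8(1−p), giving p = 1/5.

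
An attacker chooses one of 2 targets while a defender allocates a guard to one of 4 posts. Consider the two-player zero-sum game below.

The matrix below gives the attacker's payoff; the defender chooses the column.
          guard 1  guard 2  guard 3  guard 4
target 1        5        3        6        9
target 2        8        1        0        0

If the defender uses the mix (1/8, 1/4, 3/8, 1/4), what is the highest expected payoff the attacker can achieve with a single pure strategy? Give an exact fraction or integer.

target 1: (5)·(1/8) + (3)·(1/4) + (6)·(3/8) + (9)·(1/4) = 47/8.
target 2: (8)·(1/8) + (1)·(1/4) + (0)·(3/8) + (0)·(1/4) = 5/4.
The best pure response is target 1 with expected payoff 47/8.

47/8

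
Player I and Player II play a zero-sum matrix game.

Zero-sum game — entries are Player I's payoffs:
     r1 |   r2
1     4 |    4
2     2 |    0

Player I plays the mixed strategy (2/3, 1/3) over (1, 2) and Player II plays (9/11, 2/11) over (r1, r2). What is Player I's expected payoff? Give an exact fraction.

106/33

Against (9/11, 2/11), each row's expected payoff is 1: 4; 2: 18/11.
Taking the (2/3, 1/3)-weighted average: (2/3)·(4) + (1/3)·(18/11) = 106/33.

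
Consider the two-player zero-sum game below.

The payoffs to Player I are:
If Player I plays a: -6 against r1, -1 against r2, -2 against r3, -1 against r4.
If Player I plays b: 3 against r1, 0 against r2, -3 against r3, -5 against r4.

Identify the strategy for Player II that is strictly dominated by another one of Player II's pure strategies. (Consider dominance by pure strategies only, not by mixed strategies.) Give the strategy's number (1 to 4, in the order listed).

2

Player II prefers columns that give Player I less. Compare r2 with r3: -2 < -1, -3 < 0.
So r3 strictly dominates r2 for Player II; r2 is strictly dominated.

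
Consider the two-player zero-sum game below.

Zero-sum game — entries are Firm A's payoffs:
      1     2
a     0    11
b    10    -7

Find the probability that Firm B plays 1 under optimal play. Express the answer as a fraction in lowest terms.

9/14

Row minima are 0 and -7, so Firm A's maximin is 0; column maxima are 10 and 11, so Firm B's minimax is 10. These differ, so the equilibrium is in mixed strategies.
Let Firm B play 1 with probability q. Firm A is indifferent when 11(1−q) = 10q − 7(1−q), giving q = 9/14.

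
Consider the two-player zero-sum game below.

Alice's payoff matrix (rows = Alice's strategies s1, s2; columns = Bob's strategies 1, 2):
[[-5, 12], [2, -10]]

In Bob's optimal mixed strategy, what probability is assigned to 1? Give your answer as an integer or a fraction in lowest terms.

Row minima are -5 and -10, so Alice's maximin is -5; column maxima are 2 and 12, so Bob's minimax is 2. These differ, so the equilibrium is in mixed strategies.
Let Bob play 1 with probability q. Alice is indifferent when −5q + 12(1−q) = 2q − 10(1−q), giving q = 22/29.

22/29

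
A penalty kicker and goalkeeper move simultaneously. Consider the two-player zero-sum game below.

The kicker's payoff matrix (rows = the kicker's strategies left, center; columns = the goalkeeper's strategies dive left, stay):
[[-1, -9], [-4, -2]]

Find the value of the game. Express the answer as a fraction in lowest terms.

Row minima are -9 and -4, so the kicker's maximin is -4; column maxima are -1 and -2, so the goalkeeper's minimax is -2. These differ, so the equilibrium is in mixed strategies.
Let the kicker play left with probability p. The goalkeeper is indifferent when −p − 4(1−p) = −9p − 2(1−p), giving p = 1/5.
Let the goalkeeper play dive left with probability q. The kicker is indifferent when −q − 9(1−q) = −4q − 2(1−q), giving q = 7/10.
The value is -1·(7/10) + (-9)·(3/10) = -17/5.

-17/5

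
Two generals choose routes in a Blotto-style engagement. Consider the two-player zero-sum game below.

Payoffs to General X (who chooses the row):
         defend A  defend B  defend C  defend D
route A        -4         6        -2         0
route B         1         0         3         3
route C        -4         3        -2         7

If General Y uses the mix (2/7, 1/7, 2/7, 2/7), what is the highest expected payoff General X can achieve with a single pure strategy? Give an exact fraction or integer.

2

route A: (-4)·(2/7) + (6)·(1/7) + (-2)·(2/7) + (0)·(2/7) = -6/7.
route B: (1)·(2/7) + (0)·(1/7) + (3)·(2/7) + (3)·(2/7) = 2.
route C: (-4)·(2/7) + (3)·(1/7) + (-2)·(2/7) + (7)·(2/7) = 5/7.
The best pure response is route B with expected payoff 2.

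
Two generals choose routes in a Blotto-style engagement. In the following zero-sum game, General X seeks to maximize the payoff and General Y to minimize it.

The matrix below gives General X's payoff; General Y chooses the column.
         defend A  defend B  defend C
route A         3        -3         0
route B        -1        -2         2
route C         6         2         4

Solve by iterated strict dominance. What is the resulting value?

Column defend C is strictly dominated by defend B for General Y (-3<0, -2<2, 2<4); eliminate defend C.
Row route A is strictly dominated by row route C (6>3, 2>-3); eliminate route A.
Row route B is strictly dominated by row route C (6>-1, 2>-2); eliminate route B.
Column defend A is strictly dominated by defend B for General Y (2<6); eliminate defend A.
Only (route C, defend B) remains, with payoff 2.

2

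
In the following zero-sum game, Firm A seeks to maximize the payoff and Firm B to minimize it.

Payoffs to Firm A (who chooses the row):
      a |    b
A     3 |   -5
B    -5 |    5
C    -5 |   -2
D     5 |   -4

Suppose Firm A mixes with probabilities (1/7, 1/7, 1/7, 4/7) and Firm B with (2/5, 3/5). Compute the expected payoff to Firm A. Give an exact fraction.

-4/5

Against (2/5, 3/5), each row's expected payoff is A: -9/5; B: 1; C: -16/5; D: -2/5.
Taking the (1/7, 1/7, 1/7, 4/7)-weighted average: (1/7)·(-9/5) + (1/7)·(1) + (1/7)·(-16/5) + (4/7)·(-2/5) = -4/5.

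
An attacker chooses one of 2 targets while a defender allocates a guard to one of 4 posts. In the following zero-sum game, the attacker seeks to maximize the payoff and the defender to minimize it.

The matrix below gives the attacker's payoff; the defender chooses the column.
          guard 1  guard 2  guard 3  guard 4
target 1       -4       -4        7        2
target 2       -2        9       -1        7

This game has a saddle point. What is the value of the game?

Row minima: -4, -2 → the attacker's maximin is -2.
Column maxima: -2, 9, 7, 7 → the defender's minimax is -2.
They coincide at (target 2, guard 1), so the value is -2.

-2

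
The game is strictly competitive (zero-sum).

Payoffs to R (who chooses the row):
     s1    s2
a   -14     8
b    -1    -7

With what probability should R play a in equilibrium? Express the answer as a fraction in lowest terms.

3/14

Row minima are -14 and -7, so R's maximin is -7; column maxima are -1 and 8, so C's minimax is -1. These differ, so the equilibrium is in mixed strategies.
Let R play a with probability p. C is indifferent when −14p − (1−p) = 8p − 7(1−p), giving p = 3/14.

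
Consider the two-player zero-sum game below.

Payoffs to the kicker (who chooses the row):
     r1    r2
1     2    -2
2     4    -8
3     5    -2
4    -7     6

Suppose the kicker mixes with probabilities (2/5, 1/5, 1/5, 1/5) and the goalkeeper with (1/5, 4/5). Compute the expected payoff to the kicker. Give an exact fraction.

Against (1/5, 4/5), each row's expected payoff is 1: -6/5; 2: -28/5; 3: -3/5; 4: 17/5.
Taking the (2/5, 1/5, 1/5, 1/5)-weighted average: (2/5)·(-6/5) + (1/5)·(-28/5) + (1/5)·(-3/5) + (1/5)·(17/5) = -26/25.

-26/25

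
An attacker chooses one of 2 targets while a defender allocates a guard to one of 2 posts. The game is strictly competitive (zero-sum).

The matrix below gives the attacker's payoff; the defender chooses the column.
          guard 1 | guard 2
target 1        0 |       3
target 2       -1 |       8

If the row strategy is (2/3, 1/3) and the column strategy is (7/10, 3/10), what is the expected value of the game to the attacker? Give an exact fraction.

7/6

Against (7/10, 3/10), each row's expected payoff is target 1: 9/10; target 2: 17/10.
Taking the (2/3, 1/3)-weighted average: (2/3)·(9/10) + (1/3)·(17/10) = 7/6.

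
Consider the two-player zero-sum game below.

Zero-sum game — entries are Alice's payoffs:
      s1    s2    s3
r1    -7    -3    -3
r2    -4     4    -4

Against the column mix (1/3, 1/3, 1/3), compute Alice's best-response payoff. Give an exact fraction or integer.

r1: (-7)·(1/3) + (-3)·(1/3) + (-3)·(1/3) = -13/3.
r2: (-4)·(1/3) + (4)·(1/3) + (-4)·(1/3) = -4/3.
The best pure response is r2 with expected payoff -4/3.

-4/3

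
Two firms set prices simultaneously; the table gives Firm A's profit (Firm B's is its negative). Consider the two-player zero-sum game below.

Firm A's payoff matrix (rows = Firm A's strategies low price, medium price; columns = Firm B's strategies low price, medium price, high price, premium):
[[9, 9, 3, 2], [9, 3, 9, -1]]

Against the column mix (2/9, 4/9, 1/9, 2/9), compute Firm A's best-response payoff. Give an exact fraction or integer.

low price: (9)·(2/9) + (9)·(4/9) + (3)·(1/9) + (2)·(2/9) = 61/9.
medium price: (9)·(2/9) + (3)·(4/9) + (9)·(1/9) + (-1)·(2/9) = 37/9.
The best pure response is low price with expected payoff 61/9.

61/9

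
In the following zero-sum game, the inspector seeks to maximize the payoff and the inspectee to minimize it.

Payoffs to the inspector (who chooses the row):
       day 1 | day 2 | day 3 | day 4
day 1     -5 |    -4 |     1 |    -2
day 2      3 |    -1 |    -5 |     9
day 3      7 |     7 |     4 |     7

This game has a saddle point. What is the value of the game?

4

Row minima: -5, -5, 4 → the inspector's maximin is 4.
Column maxima: 7, 7, 4, 9 → the inspectee's minimax is 4.
They coincide at (day 3, day 3), so the value is 4.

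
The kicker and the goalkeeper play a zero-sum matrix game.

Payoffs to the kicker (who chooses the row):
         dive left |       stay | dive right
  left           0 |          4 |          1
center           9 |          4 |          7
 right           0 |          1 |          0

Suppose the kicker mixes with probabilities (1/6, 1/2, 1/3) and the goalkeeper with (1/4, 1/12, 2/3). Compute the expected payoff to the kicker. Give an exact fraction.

275/72

Against (1/4, 1/12, 2/3), each row's expected payoff is left: 1; center: 29/4; right: 1/12.
Taking the (1/6, 1/2, 1/3)-weighted average: (1/6)·(1) + (1/2)·(29/4) + (1/3)·(1/12) = 275/72.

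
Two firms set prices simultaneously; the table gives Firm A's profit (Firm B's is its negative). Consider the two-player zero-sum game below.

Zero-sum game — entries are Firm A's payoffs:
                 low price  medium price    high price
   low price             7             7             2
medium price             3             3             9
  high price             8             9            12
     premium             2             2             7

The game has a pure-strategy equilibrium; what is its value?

Row minima: 2, 3, 8, 2 → Firm A's maximin is 8.
Column maxima: 8, 9, 12 → Firm B's minimax is 8.
They coincide at (high price, low price), so the value is 8.

8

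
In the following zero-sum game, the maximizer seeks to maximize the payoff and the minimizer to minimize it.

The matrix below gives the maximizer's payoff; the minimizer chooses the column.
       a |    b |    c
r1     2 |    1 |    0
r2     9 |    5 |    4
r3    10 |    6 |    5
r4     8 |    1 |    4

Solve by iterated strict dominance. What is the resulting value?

Row r2 is strictly dominated by row r3 (10>9, 6>5, 5>4); eliminate r2.
Row r1 is strictly dominated by row r3 (10>2, 6>1, 5>0); eliminate r1.
Column a is strictly dominated by b for the minimizer (6<10, 1<8); eliminate a.
Row r4 is strictly dominated by row r3 (6>1, 5>4); eliminate r4.
Column b is strictly dominated by c for the minimizer (5<6); eliminate b.
Only (r3, c) remains, with payoff 5.

5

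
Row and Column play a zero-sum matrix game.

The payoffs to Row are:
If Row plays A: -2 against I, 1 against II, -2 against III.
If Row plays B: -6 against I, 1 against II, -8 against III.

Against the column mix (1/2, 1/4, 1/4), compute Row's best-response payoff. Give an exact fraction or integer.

A: (-2)·(1/2) + (1)·(1/4) + (-2)·(1/4) = -5/4.
B: (-6)·(1/2) + (1)·(1/4) + (-8)·(1/4) = -19/4.
The best pure response is A with expected payoff -5/4.

-5/4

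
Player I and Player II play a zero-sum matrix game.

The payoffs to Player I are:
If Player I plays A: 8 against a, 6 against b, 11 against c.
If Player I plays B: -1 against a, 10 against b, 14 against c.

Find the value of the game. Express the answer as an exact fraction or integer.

86/13

Column c is strictly dominated by b for Player II (it gives Player I more in every row).
The remaining 2×2 game on (A, B) × (a, b) has no saddle point. Let Player I play A with probability p; indifference gives 8p − (1−p) = 6p + 10(1−p), so p = 11/13.
Similarly Player II's optimal q on a is 4/13, and the value is 8·(4/13) + (6)·(9/13) = 86/13.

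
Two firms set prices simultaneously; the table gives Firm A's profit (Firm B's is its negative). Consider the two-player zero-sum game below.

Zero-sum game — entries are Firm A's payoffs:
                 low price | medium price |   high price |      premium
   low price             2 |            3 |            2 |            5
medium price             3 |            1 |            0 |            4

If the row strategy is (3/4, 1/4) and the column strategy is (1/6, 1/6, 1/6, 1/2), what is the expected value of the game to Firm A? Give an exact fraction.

Against (1/6, 1/6, 1/6, 1/2), each row's expected payoff is low price: 11/3; medium price: 8/3.
Taking the (3/4, 1/4)-weighted average: (3/4)·(11/3) + (1/4)·(8/3) = 41/12.

41/12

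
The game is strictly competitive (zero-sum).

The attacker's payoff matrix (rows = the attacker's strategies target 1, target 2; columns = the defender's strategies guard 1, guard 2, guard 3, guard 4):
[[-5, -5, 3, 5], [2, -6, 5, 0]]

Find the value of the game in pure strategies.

-5

Row minima: -5, -6 → the attacker's maximin is -5.
Column maxima: 2, -5, 5, 5 → the defender's minimax is -5.
They coincide at (target 1, guard 2), so the value is -5.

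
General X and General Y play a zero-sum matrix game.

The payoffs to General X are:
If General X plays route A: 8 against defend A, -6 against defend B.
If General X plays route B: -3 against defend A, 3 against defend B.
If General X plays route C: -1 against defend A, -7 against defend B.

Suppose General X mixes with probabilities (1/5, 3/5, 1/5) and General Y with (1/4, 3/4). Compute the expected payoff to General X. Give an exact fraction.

-7/10

Against (1/4, 3/4), each row's expected payoff is route A: -5/2; route B: 3/2; route C: -11/2.
Taking the (1/5, 3/5, 1/5)-weighted average: (1/5)·(-5/2) + (3/5)·(3/2) + (1/5)·(-11/2) = -7/10.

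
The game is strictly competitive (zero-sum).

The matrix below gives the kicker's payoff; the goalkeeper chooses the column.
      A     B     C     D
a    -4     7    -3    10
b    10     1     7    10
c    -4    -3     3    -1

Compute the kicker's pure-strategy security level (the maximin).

1

The worst-case payoff for each row is a: -4, b: 1, c: -4.
The best of these is 1.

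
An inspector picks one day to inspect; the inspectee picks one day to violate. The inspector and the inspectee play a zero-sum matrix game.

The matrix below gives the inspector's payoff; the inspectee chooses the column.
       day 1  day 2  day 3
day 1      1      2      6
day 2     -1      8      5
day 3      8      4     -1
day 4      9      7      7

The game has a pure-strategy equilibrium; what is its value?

7

Row minima: 1, -1, -1, 7 → the inspector's maximin is 7.
Column maxima: 9, 8, 7 → the inspectee's minimax is 7.
They coincide at (day 4, day 3), so the value is 7.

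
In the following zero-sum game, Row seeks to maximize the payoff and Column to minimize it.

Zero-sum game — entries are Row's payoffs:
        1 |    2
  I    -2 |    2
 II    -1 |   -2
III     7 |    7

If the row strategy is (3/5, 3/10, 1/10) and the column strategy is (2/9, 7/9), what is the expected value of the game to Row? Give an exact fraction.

5/6

Against (2/9, 7/9), each row's expected payoff is I: 10/9; II: -16/9; III: 7.
Taking the (3/5, 3/10, 1/10)-weighted average: (3/5)·(10/9) + (3/10)·(-16/9) + (1/10)·(7) = 5/6.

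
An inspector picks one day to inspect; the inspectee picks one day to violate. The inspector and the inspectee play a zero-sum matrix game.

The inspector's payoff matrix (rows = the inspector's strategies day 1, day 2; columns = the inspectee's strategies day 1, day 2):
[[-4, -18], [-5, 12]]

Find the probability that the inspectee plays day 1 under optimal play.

Row minima are -18 and -5, so the inspector's maximin is -5; column maxima are -4 and 12, so the inspectee's minimax is -4. These differ, so the equilibrium is in mixed strategies.
Let the inspectee play day 1 with probability q. The inspector is indifferent when −4q − 18(1−q) = −5q + 12(1−q), giving q = 30/31.

30/31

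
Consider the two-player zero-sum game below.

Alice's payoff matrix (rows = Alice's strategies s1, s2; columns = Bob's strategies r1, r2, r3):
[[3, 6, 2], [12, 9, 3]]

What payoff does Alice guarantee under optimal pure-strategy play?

3

Row minima: 2, 3 → Alice's maximin is 3.
Column maxima: 12, 9, 3 → Bob's minimax is 3.
They coincide at (s2, r3), so the value is 3.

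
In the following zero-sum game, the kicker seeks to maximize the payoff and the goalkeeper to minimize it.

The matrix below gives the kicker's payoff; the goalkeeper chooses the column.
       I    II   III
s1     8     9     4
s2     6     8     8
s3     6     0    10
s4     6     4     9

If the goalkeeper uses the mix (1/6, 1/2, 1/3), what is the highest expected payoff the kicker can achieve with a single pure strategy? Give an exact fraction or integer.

23/3

s1: (8)·(1/6) + (9)·(1/2) + (4)·(1/3) = 43/6.
s2: (6)·(1/6) + (8)·(1/2) + (8)·(1/3) = 23/3.
s3: (6)·(1/6) + (0)·(1/2) + (10)·(1/3) = 13/3.
s4: (6)·(1/6) + (4)·(1/2) + (9)·(1/3) = 6.
The best pure response is s2 with expected payoff 23/3.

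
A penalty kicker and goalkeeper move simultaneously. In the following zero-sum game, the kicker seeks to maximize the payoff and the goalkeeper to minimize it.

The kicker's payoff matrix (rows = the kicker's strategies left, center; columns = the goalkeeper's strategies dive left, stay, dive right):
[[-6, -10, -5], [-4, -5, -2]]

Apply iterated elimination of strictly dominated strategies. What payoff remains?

Column dive right is strictly dominated by dive left for the goalkeeper (-6<-5, -4<-2); eliminate dive right.
Column dive left is strictly dominated by stay for the goalkeeper (-10<-6, -5<-4); eliminate dive left.
Row left is strictly dominated by row center (-5>-10); eliminate left.
Only (center, stay) remains, with payoff -5.

-5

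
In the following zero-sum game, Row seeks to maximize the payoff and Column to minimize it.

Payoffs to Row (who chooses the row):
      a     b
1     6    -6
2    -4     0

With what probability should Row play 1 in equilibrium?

1/4

Row minima are -6 and -4, so Row's maximin is -4; column maxima are 6 and 0, so Column's minimax is 0. These differ, so the equilibrium is in mixed strategies.
Let Row play 1 with probability p. Column is indifferent when 6p − 4(1−p) = −6p, giving p = 1/4.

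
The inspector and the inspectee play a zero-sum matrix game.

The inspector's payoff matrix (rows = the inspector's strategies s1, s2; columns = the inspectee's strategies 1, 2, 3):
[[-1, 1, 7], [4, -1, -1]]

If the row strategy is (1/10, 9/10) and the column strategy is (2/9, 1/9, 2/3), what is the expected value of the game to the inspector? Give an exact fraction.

5/9

Against (2/9, 1/9, 2/3), each row's expected payoff is s1: 41/9; s2: 1/9.
Taking the (1/10, 9/10)-weighted average: (1/10)·(41/9) + (9/10)·(1/9) = 5/9.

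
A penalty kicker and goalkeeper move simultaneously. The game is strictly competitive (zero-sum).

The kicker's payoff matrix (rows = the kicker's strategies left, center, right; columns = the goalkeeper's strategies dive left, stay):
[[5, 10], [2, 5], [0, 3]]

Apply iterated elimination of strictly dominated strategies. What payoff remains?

5

Row center is strictly dominated by row left (5>2, 10>5); eliminate center.
Column stay is strictly dominated by dive left for the goalkeeper (5<10, 0<3); eliminate stay.
Row right is strictly dominated by row left (5>0); eliminate right.
Only (left, dive left) remains, with payoff 5.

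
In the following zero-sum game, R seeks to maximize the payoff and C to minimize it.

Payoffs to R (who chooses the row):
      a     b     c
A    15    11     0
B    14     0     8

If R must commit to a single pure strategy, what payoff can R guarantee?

0

The worst-case payoff for each row is A: 0, B: 0.
The best of these is 0.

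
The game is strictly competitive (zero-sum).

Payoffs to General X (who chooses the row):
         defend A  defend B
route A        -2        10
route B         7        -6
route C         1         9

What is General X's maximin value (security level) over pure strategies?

1

The worst-case payoff for each row is route A: -2, route B: -6, route C: 1.
The best of these is 1.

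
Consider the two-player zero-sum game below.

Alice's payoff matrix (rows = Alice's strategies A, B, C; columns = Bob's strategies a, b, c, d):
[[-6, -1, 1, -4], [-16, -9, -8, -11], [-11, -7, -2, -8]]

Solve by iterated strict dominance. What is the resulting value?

Row B is strictly dominated by row A (-6>-16, -1>-9, 1>-8, -4>-11); eliminate B.
Column d is strictly dominated by a for Bob (-6<-4, -11<-8); eliminate d.
Row C is strictly dominated by row A (-6>-11, -1>-7, 1>-2); eliminate C.
Column c is strictly dominated by a for Bob (-6<1); eliminate c.
Column b is strictly dominated by a for Bob (-6<-1); eliminate b.
Only (A, a) remains, with payoff -6.

-6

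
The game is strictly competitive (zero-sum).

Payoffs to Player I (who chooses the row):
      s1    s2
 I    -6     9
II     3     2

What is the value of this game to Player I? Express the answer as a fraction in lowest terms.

Row minima are -6 and 2, so Player I's maximin is 2; column maxima are 3 and 9, so Player II's minimax is 3. These differ, so the equilibrium is in mixed strategies.
Let Player I play I with probability p. Player II is indifferent when −6p + 3(1−p) = 9p + 2(1−p), giving p = 1/16.
Let Player II play s1 with probability q. Player I is indifferent when −6q + 9(1−q) = 3q + 2(1−q), giving q = 7/16.
The value is -6·(7/16) + (9)·(9/16) = 39/16.

39/16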